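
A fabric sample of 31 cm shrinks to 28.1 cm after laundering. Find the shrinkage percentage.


Formula: Shrinkage% = ((L_before - L_after) / L_before) * 100
Step 1: Shrinkage = 31 - 28.1 = 2.9 cm
Step 2: Shrinkage% = (2.9 / 31) * 100
Step 3: Shrinkage% = 0.093548 * 100 = 9.3548% ≈ 9.4%

9.4%


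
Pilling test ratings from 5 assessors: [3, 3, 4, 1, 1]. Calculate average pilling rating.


Formula: Mean = sum / count
Sum = 3 + 3 + 4 + 1 + 1 = 12
Mean = 12 / 5 = 2.4

2.4


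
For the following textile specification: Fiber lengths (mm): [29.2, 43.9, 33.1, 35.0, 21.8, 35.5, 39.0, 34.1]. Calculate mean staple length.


Formula: Mean = sum of lengths / count
Sum = 29.2 + 43.9 + 33.1 + 35.0 + 21.8 + 35.5 + 39.0 + 34.1
Sum = 271.6 mm
Mean = 271.6 / 8 = 33.95 mm

33.95 mm


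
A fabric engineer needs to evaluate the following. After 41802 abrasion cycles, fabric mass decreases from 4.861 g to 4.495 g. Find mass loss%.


Formula: Mass loss% = ((m_before - m_after) / m_before) * 100
Step 1: Mass loss = 4.861 - 4.495 = 0.366 g
Step 2: Ratio = 0.366 / 4.861 = 0.0752931
Step 3: Mass loss% = 0.0752931 * 100 = 7.52931% ≈ 7.53%

7.53%


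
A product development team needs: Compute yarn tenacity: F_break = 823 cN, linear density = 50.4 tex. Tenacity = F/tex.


Formula: Tenacity = Breaking force / Linear density
Tenacity = 823 cN / 50.4 tex
Tenacity = 16.33 cN/tex

16.33 cN/tex


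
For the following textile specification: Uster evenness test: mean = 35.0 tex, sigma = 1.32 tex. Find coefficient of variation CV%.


Formula: CV% = (standard deviation / mean) * 100
Step 1: Ratio = 1.32 / 35.0 = 0.037714
Step 2: CV% = 0.037714 * 100 = 3.7714% ≈ 3.8%

3.8%


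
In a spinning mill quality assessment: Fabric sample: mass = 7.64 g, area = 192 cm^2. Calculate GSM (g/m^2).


Formula: GSM = mass_g / area_m2
Step 1: Convert area: 192 cm^2 = 192 / 10000 = 0.0192 m^2
Step 2: GSM = 7.64 g / 0.0192 m^2 = 397.9 g/m^2

397.9 g/m^2


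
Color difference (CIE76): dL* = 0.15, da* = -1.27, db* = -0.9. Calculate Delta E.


Formula: Delta E = sqrt(dL*^2 + da*^2 + db*^2)
Step 1: dL*^2 = 0.15^2 = 0.0225
Step 2: da*^2 = (-1.27)^2 = 1.6129
Step 3: db*^2 = (-0.9)^2 = 0.81
Step 4: Sum = 0.0225 + 1.6129 + 0.81 = 2.4454
Step 5: Delta E = sqrt(2.4454) = 1.56

1.56 Delta E


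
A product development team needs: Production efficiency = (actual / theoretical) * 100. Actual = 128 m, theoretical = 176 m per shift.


Formula: Efficiency% = (Actual output / Theoretical output) * 100
Efficiency% = (128 / 176) * 100
Efficiency% = 0.727273 * 100 = 72.7273% ≈ 72.7%

72.7%


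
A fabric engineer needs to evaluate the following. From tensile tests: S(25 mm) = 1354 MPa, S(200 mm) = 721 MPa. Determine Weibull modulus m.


Formula: m = ln(L1/L2) / ln(S2/S1)
Step 1: ln(L1/L2) = ln(25/200) = -2.07944
Step 2: S2/S1 = 721/1354 = 0.5325
Step 3: ln(S2/S1) = ln(0.5325) = -0.63017
Step 4: m = -2.07944 / -0.63017 = 3.30

3.30 (Weibull m)


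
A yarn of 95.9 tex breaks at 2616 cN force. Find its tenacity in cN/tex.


Formula: Tenacity = Breaking force / Linear density
Tenacity = 2616 cN / 95.9 tex
Tenacity = 27.28 cN/tex

27.28 cN/tex


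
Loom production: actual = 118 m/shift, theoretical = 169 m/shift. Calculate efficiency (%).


Formula: Efficiency% = (Actual output / Theoretical output) * 100
Efficiency% = (118 / 169) * 100
Efficiency% = 0.698225 * 100 = 69.8225% ≈ 69.8%

69.8%


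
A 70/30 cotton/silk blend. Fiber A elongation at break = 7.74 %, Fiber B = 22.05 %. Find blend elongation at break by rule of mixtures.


Formula: Blend property = (fraction_A * property_A) + (fraction_B * property_B)
Step 1: Contribution A = 70/100 * 7.74 % = 5.418 %
Step 2: Contribution B = 30/100 * 22.05 % = 6.615 %
Step 3: Blend elongation at break = 5.418 + 6.615 = 12.033 %

12.033 %


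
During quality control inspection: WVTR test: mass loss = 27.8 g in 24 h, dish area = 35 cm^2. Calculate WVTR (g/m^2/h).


Formula: WVTR = mass_loss / (area * time)
Step 1: Convert area: 35 cm^2 = 0.0035 m^2
Step 2: WVTR = 27.8 g / (0.0035 m^2 * 24 h)
Step 3: WVTR = 27.8 / 0.084 = 331.0 g/m^2/h

331.0 g/m^2/h


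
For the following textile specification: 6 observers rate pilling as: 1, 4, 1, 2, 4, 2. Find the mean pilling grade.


Formula: Mean = sum / count
Sum = 1 + 4 + 1 + 2 + 4 + 2 = 14
Mean = 14 / 6 = 2.3

2.3


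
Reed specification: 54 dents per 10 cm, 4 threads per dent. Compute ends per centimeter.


Formula: EPC = (dents per 10 cm * ends per dent) / 10
Step 1: Total ends per 10 cm = 54 * 4 = 216
Step 2: EPC = 216 / 10 = 21.6 ends/cm

21.6 ends/cm


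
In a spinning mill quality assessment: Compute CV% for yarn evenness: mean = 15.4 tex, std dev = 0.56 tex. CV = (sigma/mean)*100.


Formula: CV% = (standard deviation / mean) * 100
Step 1: Ratio = 0.56 / 15.4 = 0.036364
Step 2: CV% = 0.036364 * 100 = 3.6364% ≈ 3.6%

3.6%


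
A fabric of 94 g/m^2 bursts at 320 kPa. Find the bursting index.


Formula: Bursting Index = Bursting Strength / Fabric GSM
BI = 320 kPa / 94 g/m^2
BI = 3.404 kPa/(g/m^2)

3.404 kPa/(g/m^2)


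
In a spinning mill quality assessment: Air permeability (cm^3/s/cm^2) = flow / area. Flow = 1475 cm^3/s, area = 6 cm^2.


Formula: Air Permeability = Airflow / Test Area
AP = 1475 cm^3/s / 6 cm^2
AP = 245.8 cm^3/s/cm^2

245.8 cm^3/s/cm^2


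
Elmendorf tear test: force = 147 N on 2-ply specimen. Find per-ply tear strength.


Formula: Per-ply strength = Total force / Number of plies
Per-ply = 147 N / 2
Per-ply = 73.5 N

73.5 N


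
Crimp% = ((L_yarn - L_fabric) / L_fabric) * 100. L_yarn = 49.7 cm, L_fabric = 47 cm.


Formula: Crimp% = ((L_yarn - L_fabric) / L_fabric) * 100
Step 1: Extension = 49.7 - 47 = 2.7 cm
Step 2: Crimp% = (2.7 / 47) * 100
Step 3: Crimp% = 0.057447 * 100 = 5.7447% ≈ 5.7%

5.7%


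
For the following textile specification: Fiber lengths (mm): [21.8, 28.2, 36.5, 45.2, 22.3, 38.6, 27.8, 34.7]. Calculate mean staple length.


Formula: Mean = sum of lengths / count
Sum = 21.8 + 28.2 + 36.5 + 45.2 + 22.3 + 38.6 + 27.8 + 34.7
Sum = 255.1 mm
Mean = 255.1 / 8 = 31.89 mm

31.89 mm


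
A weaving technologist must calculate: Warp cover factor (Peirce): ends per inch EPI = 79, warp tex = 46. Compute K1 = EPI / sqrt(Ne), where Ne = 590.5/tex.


Formula: K1 = EPI / sqrt(Ne), with Ne = 590.5 / tex_warp
Step 1: Ne = 590.5 / 46 = 12.837
Step 2: sqrt(Ne) = sqrt(12.837) = 3.5829
Step 3: K1 = 79 / 3.5829 = 22.0

22.0


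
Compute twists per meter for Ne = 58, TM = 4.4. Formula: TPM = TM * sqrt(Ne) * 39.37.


Formula: TPM = TM * sqrt(Ne) * 39.37
Step 1: sqrt(Ne) = sqrt(58) = 7.6158
Step 2: TM * sqrt(Ne) = 4.4 * 7.6158 = 33.5095
Step 3: TPM = 33.5095 * 39.37 = 1319 twists/m

1319 twists/m


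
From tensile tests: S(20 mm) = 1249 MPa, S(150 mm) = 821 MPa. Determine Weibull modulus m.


Formula: m = ln(L1/L2) / ln(S2/S1)
Step 1: ln(L1/L2) = ln(20/150) = -2.01490
Step 2: S2/S1 = 821/1249 = 0.65733
Step 3: ln(S2/S1) = ln(0.65733) = -0.41957
Step 4: m = -2.01490 / -0.41957 = 4.80

4.80 (Weibull m)


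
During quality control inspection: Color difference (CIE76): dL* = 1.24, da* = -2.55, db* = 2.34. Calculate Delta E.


Formula: Delta E = sqrt(dL*^2 + da*^2 + db*^2)
Step 1: dL*^2 = 1.24^2 = 1.5376
Step 2: da*^2 = (-2.55)^2 = 6.5025
Step 3: db*^2 = 2.34^2 = 5.4756
Step 4: Sum = 1.5376 + 6.5025 + 5.4756 = 13.5157
Step 5: Delta E = sqrt(13.5157) = 3.68

3.68 Delta E


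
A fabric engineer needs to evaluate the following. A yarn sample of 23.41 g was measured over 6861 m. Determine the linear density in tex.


Formula: Tex = (mass_g / length_m) * 1000
Substituting: Tex = (23.41 / 6861) * 1000
Intermediate: 23.41 / 6861 = 0.00341204 g/m
Tex = 0.00341204 * 1000 = 3.41 tex

3.41 tex


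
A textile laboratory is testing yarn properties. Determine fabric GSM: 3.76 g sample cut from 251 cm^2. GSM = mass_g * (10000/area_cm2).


Formula: GSM = mass_g / area_m2
Step 1: Convert area: 251 cm^2 = 251 / 10000 = 0.0251 m^2
Step 2: GSM = 3.76 g / 0.0251 m^2 = 149.8 g/m^2

149.8 g/m^2


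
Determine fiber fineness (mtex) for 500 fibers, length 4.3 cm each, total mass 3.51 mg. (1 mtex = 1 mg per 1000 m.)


Formula: fineness (mtex) = mass (mg) / total length (km) = (mass_mg / total_length_m) * 1000
Step 1: Convert fiber length: 4.3 cm = 0.043 m
Step 2: Total fiber length = 500 * 0.043 = 21.5 m
Step 3: Linear density = 3.51 mg / 21.5 m = 0.1633 mg/m
Step 4: fineness = 0.1633 * 1000 = 163.3 mtex

163.3 mtex


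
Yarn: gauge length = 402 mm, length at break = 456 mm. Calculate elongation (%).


Formula: Elongation (%) = ((L_break - L0) / L0) * 100
Step 1: Extension = 456 - 402 = 54 mm
Step 2: Elongation = (54 / 402) * 100
Step 3: Elongation = 0.134328 * 100 = 13.4328% ≈ 13.4%

13.4%


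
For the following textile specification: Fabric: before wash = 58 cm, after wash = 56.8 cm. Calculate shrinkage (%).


Formula: Shrinkage% = ((L_before - L_after) / L_before) * 100
Step 1: Shrinkage = 58 - 56.8 = 1.2 cm
Step 2: Shrinkage% = (1.2 / 58) * 100
Step 3: Shrinkage% = 0.02069 * 100 = 2.069% ≈ 2.1%

2.1%


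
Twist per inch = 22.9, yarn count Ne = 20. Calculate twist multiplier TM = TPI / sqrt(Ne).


Formula: TM = TPI / sqrt(Ne)
Step 1: sqrt(Ne) = sqrt(20) = 4.4721
Step 2: TM = 22.9 / 4.4721 = 5.12

5.12 TM


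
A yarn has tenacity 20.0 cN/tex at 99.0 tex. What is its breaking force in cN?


Formula: Breaking force = Tenacity * Linear density
F = 20.0 cN/tex * 99.0 tex
F = 1980.00 cN

1980.00 cN


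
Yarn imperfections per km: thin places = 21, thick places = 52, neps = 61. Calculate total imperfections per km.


Formula: Total = thin places + thick places + neps
Total = 21 + 52 + 61
Total = 134 imperfections/km

134 imperfections/km


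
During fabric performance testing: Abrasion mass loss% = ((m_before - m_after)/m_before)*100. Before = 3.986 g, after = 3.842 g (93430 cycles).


Formula: Mass loss% = ((m_before - m_after) / m_before) * 100
Step 1: Mass loss = 3.986 - 3.842 = 0.144 g
Step 2: Ratio = 0.144 / 3.986 = 0.0361264
Step 3: Mass loss% = 0.0361264 * 100 = 3.61264% ≈ 3.61%

3.61%


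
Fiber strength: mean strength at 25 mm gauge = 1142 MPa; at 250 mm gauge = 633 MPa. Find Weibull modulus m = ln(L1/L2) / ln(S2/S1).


Formula: m = ln(L1/L2) / ln(S2/S1)
Step 1: ln(L1/L2) = ln(25/250) = -2.30259
Step 2: S2/S1 = 633/1142 = 0.55429
Step 3: ln(S2/S1) = ln(0.55429) = -0.59007
Step 4: m = -2.30259 / -0.59007 = 3.90

3.90 (Weibull m)


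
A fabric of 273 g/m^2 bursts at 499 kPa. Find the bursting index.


Formula: Bursting Index = Bursting Strength / Fabric GSM
BI = 499 kPa / 273 g/m^2
BI = 1.828 kPa/(g/m^2)

1.828 kPa/(g/m^2)


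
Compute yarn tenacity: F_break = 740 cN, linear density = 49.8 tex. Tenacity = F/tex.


Formula: Tenacity = Breaking force / Linear density
Tenacity = 740 cN / 49.8 tex
Tenacity = 14.86 cN/tex

14.86 cN/tex


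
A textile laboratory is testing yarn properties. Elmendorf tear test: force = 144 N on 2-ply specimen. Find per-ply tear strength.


Formula: Per-ply strength = Total force / Number of plies
Per-ply = 144 N / 2
Per-ply = 72 N

72 N


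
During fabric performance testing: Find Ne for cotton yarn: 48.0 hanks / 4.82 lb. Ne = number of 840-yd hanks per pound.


Formula: Ne = hanks / mass_lb
Substituting: Ne = 48.0 / 4.82
Ne = 10.0

10.0 Ne


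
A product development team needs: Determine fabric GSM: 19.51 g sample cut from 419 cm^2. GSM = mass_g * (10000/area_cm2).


Formula: GSM = mass_g / area_m2
Step 1: Convert area: 419 cm^2 = 419 / 10000 = 0.0419 m^2
Step 2: GSM = 19.51 g / 0.0419 m^2 = 465.6 g/m^2

465.6 g/m^2


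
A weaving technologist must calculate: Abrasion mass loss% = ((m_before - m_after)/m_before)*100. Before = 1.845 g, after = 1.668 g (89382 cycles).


Formula: Mass loss% = ((m_before - m_after) / m_before) * 100
Step 1: Mass loss = 1.845 - 1.668 = 0.177 g
Step 2: Ratio = 0.177 / 1.845 = 0.095935
Step 3: Mass loss% = 0.095935 * 100 = 9.5935% ≈ 9.59%

9.59%


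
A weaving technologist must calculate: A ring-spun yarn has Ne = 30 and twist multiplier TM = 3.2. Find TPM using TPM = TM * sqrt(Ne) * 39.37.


Formula: TPM = TM * sqrt(Ne) * 39.37
Step 1: sqrt(Ne) = sqrt(30) = 5.4772
Step 2: TM * sqrt(Ne) = 3.2 * 5.4772 = 17.527
Step 3: TPM = 17.527 * 39.37 = 690 twists/m

690 twists/m


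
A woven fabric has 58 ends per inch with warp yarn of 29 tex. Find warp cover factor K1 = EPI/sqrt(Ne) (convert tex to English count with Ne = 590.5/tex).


Formula: K1 = EPI / sqrt(Ne), with Ne = 590.5 / tex_warp
Step 1: Ne = 590.5 / 29 = 20.362
Step 2: sqrt(Ne) = sqrt(20.362) = 4.5124
Step 3: K1 = 58 / 4.5124 = 12.9

12.9


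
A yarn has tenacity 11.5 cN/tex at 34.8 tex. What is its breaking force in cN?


Formula: Breaking force = Tenacity * Linear density
F = 11.5 cN/tex * 34.8 tex
F = 400.20 cN

400.20 cN


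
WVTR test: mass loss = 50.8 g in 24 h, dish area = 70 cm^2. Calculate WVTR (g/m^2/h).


Formula: WVTR = mass_loss / (area * time)
Step 1: Convert area: 70 cm^2 = 0.007 m^2
Step 2: WVTR = 50.8 g / (0.007 m^2 * 24 h)
Step 3: WVTR = 50.8 / 0.168 = 302.4 g/m^2/h

302.4 g/m^2/h


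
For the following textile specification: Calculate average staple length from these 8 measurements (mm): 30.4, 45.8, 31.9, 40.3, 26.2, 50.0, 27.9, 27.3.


Formula: Mean = sum of lengths / count
Sum = 30.4 + 45.8 + 31.9 + 40.3 + 26.2 + 50.0 + 27.9 + 27.3
Sum = 279.8 mm
Mean = 279.8 / 8 = 34.98 mm

34.98 mm


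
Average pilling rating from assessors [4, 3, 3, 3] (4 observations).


Formula: Mean = sum / count
Sum = 4 + 3 + 3 + 3 = 13
Mean = 13 / 4 = 3.3

3.3


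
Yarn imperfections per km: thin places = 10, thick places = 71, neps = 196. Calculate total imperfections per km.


Formula: Total = thin places + thick places + neps
Total = 10 + 71 + 196
Total = 277 imperfections/km

277 imperfections/km


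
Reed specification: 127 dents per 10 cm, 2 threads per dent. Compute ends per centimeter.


Formula: EPC = (dents per 10 cm * ends per dent) / 10
Step 1: Total ends per 10 cm = 127 * 2 = 254
Step 2: EPC = 254 / 10 = 25.4 ends/cm

25.4 ends/cm


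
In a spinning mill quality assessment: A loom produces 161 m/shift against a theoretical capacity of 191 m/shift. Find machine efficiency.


Formula: Efficiency% = (Actual output / Theoretical output) * 100
Efficiency% = (161 / 191) * 100
Efficiency% = 0.842932 * 100 = 84.2932% ≈ 84.3%

84.3%


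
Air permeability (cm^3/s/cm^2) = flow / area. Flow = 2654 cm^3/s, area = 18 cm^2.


Formula: Air Permeability = Airflow / Test Area
AP = 2654 cm^3/s / 18 cm^2
AP = 147.4 cm^3/s/cm^2

147.4 cm^3/s/cm^2


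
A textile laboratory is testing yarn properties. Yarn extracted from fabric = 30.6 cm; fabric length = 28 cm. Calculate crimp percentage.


Formula: Crimp% = ((L_yarn - L_fabric) / L_fabric) * 100
Step 1: Extension = 30.6 - 28 = 2.6 cm
Step 2: Crimp% = (2.6 / 28) * 100
Step 3: Crimp% = 0.092857 * 100 = 9.2857% ≈ 9.3%

9.3%


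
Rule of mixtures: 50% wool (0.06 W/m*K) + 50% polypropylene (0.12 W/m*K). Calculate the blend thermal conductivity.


Formula: Blend property = (fraction_A * property_A) + (fraction_B * property_B)
Step 1: Contribution A = 50/100 * 0.06 W/m*K = 0.03 W/m*K
Step 2: Contribution B = 50/100 * 0.12 W/m*K = 0.06 W/m*K
Step 3: Blend thermal conductivity = 0.03 + 0.06 = 0.09 W/m*K

0.09 W/m*K


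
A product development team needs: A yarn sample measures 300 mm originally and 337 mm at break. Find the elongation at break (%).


Formula: Elongation (%) = ((L_break - L0) / L0) * 100
Step 1: Extension = 337 - 300 = 37 mm
Step 2: Elongation = (37 / 300) * 100
Step 3: Elongation = 0.123333 * 100 = 12.3333% ≈ 12.3%

12.3%


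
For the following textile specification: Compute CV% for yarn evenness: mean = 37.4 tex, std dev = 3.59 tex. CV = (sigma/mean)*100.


Formula: CV% = (standard deviation / mean) * 100
Step 1: Ratio = 3.59 / 37.4 = 0.095989
Step 2: CV% = 0.095989 * 100 = 9.5989% ≈ 9.6%

9.6%


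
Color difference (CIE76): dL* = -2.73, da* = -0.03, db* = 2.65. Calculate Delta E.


Formula: Delta E = sqrt(dL*^2 + da*^2 + db*^2)
Step 1: dL*^2 = (-2.73)^2 = 7.4529
Step 2: da*^2 = (-0.03)^2 = 0.0009
Step 3: db*^2 = 2.65^2 = 7.0225
Step 4: Sum = 7.4529 + 0.0009 + 7.0225 = 14.4763
Step 5: Delta E = sqrt(14.4763) = 3.8

3.8 Delta E


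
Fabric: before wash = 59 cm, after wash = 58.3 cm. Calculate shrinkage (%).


Formula: Shrinkage% = ((L_before - L_after) / L_before) * 100
Step 1: Shrinkage = 59 - 58.3 = 0.7 cm
Step 2: Shrinkage% = (0.7 / 59) * 100
Step 3: Shrinkage% = 0.011864 * 100 = 1.1864% ≈ 1.2%

1.2%


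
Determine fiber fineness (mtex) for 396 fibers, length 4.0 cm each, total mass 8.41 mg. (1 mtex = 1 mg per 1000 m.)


Formula: fineness (mtex) = mass (mg) / total length (km) = (mass_mg / total_length_m) * 1000
Step 1: Convert fiber length: 4.0 cm = 0.04 m
Step 2: Total fiber length = 396 * 0.04 = 15.84 m
Step 3: Linear density = 8.41 mg / 15.84 m = 0.5309 mg/m
Step 4: fineness = 0.5309 * 1000 = 530.9 mtex

530.9 mtex


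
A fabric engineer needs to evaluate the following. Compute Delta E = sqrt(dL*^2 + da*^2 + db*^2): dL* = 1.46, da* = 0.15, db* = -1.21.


Formula: Delta E = sqrt(dL*^2 + da*^2 + db*^2)
Step 1: dL*^2 = 1.46^2 = 2.1316
Step 2: da*^2 = 0.15^2 = 0.0225
Step 3: db*^2 = (-1.21)^2 = 1.4641
Step 4: Sum = 2.1316 + 0.0225 + 1.4641 = 3.6182
Step 5: Delta E = sqrt(3.6182) = 1.9

1.9 Delta E


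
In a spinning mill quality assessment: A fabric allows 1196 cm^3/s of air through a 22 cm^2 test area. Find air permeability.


Formula: Air Permeability = Airflow / Test Area
AP = 1196 cm^3/s / 22 cm^2
AP = 54.4 cm^3/s/cm^2

54.4 cm^3/s/cm^2


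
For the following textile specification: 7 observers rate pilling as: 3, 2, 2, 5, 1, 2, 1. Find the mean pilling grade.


Formula: Mean = sum / count
Sum = 3 + 2 + 2 + 5 + 1 + 2 + 1 = 16
Mean = 16 / 7 = 2.3

2.3


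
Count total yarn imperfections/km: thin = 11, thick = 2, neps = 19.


Formula: Total = thin places + thick places + neps
Total = 11 + 2 + 19
Total = 32 imperfections/km

32 imperfections/km


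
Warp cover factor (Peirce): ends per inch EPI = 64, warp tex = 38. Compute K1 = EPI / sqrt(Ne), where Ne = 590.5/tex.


Formula: K1 = EPI / sqrt(Ne), with Ne = 590.5 / tex_warp
Step 1: Ne = 590.5 / 38 = 15.539
Step 2: sqrt(Ne) = sqrt(15.539) = 3.942
Step 3: K1 = 64 / 3.942 = 16.2

16.2


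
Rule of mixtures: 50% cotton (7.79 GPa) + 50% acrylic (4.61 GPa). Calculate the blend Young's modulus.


Formula: Blend property = (fraction_A * property_A) + (fraction_B * property_B)
Step 1: Contribution A = 50/100 * 7.79 GPa = 3.895 GPa
Step 2: Contribution B = 50/100 * 4.61 GPa = 2.305 GPa
Step 3: Blend Young's modulus = 3.895 + 2.305 = 6.2 GPa

6.2 GPa


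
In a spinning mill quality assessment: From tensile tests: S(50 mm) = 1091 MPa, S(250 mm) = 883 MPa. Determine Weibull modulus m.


Formula: m = ln(L1/L2) / ln(S2/S1)
Step 1: ln(L1/L2) = ln(50/250) = -1.60944
Step 2: S2/S1 = 883/1091 = 0.80935
Step 3: ln(S2/S1) = ln(0.80935) = -0.21152
Step 4: m = -1.60944 / -0.21152 = 7.61

7.61 (Weibull m)


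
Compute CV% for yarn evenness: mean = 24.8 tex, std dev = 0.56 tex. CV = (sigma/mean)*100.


Formula: CV% = (standard deviation / mean) * 100
Step 1: Ratio = 0.56 / 24.8 = 0.022581
Step 2: CV% = 0.022581 * 100 = 2.2581% ≈ 2.3%

2.3%


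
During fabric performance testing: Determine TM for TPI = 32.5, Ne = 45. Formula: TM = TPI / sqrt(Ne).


Formula: TM = TPI / sqrt(Ne)
Step 1: sqrt(Ne) = sqrt(45) = 6.7082
Step 2: TM = 32.5 / 6.7082 = 4.84

4.84 TM


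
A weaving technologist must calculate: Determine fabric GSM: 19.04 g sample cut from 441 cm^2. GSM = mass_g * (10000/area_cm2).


Formula: GSM = mass_g / area_m2
Step 1: Convert area: 441 cm^2 = 441 / 10000 = 0.0441 m^2
Step 2: GSM = 19.04 g / 0.0441 m^2 = 431.7 g/m^2

431.7 g/m^2


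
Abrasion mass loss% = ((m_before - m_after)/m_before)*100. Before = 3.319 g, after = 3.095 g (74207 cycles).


Formula: Mass loss% = ((m_before - m_after) / m_before) * 100
Step 1: Mass loss = 3.319 - 3.095 = 0.224 g
Step 2: Ratio = 0.224 / 3.319 = 0.0674902
Step 3: Mass loss% = 0.0674902 * 100 = 6.74902% ≈ 6.75%

6.75%


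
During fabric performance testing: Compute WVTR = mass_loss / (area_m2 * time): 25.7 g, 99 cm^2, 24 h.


Formula: WVTR = mass_loss / (area * time)
Step 1: Convert area: 99 cm^2 = 0.0099 m^2
Step 2: WVTR = 25.7 g / (0.0099 m^2 * 24 h)
Step 3: WVTR = 25.7 / 0.2376 = 108.2 g/m^2/h

108.2 g/m^2/h


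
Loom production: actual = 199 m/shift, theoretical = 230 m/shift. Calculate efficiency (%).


Formula: Efficiency% = (Actual output / Theoretical output) * 100
Efficiency% = (199 / 230) * 100
Efficiency% = 0.865217 * 100 = 86.5217% ≈ 86.5%

86.5%


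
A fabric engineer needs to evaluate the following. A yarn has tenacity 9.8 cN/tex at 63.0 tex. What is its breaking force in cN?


Formula: Breaking force = Tenacity * Linear density
F = 9.8 cN/tex * 63.0 tex
F = 617.40 cN

617.40 cN


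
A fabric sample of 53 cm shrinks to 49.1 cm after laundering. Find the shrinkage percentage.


Formula: Shrinkage% = ((L_before - L_after) / L_before) * 100
Step 1: Shrinkage = 53 - 49.1 = 3.9 cm
Step 2: Shrinkage% = (3.9 / 53) * 100
Step 3: Shrinkage% = 0.073585 * 100 = 7.3585% ≈ 7.4%

7.4%


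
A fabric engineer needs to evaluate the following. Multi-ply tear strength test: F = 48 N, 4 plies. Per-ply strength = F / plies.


Formula: Per-ply strength = Total force / Number of plies
Per-ply = 48 N / 4
Per-ply = 12 N

12 N


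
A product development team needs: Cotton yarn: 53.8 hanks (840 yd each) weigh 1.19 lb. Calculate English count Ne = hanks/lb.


Formula: Ne = hanks / mass_lb
Substituting: Ne = 53.8 / 1.19
Ne = 45.2

45.2 Ne


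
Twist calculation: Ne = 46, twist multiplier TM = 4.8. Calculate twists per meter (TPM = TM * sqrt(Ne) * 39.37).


Formula: TPM = TM * sqrt(Ne) * 39.37
Step 1: sqrt(Ne) = sqrt(46) = 6.7823
Step 2: TM * sqrt(Ne) = 4.8 * 6.7823 = 32.555
Step 3: TPM = 32.555 * 39.37 = 1282 twists/m

1282 twists/m


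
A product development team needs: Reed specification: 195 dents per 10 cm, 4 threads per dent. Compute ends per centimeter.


Formula: EPC = (dents per 10 cm * ends per dent) / 10
Step 1: Total ends per 10 cm = 195 * 4 = 780
Step 2: EPC = 780 / 10 = 78.0 ends/cm

78.0 ends/cm


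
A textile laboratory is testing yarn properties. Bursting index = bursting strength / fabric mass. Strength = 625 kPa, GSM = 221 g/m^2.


Formula: Bursting Index = Bursting Strength / Fabric GSM
BI = 625 kPa / 221 g/m^2
BI = 2.828 kPa/(g/m^2)

2.828 kPa/(g/m^2)


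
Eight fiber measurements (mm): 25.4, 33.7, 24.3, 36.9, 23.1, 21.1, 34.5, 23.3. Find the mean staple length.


Formula: Mean = sum of lengths / count
Sum = 25.4 + 33.7 + 24.3 + 36.9 + 23.1 + 21.1 + 34.5 + 23.3
Sum = 222.3 mm
Mean = 222.3 / 8 = 27.79 mm

27.79 mm


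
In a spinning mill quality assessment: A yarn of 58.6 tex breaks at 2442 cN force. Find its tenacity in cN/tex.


Formula: Tenacity = Breaking force / Linear density
Tenacity = 2442 cN / 58.6 tex
Tenacity = 41.67 cN/tex

41.67 cN/tex


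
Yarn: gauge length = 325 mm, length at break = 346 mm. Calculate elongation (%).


Formula: Elongation (%) = ((L_break - L0) / L0) * 100
Step 1: Extension = 346 - 325 = 21 mm
Step 2: Elongation = (21 / 325) * 100
Step 3: Elongation = 0.064615 * 100 = 6.4615% ≈ 6.5%

6.5%


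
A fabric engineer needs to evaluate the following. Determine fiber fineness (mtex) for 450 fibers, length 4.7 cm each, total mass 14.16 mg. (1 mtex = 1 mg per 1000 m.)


Formula: fineness (mtex) = mass (mg) / total length (km) = (mass_mg / total_length_m) * 1000
Step 1: Convert fiber length: 4.7 cm = 0.047 m
Step 2: Total fiber length = 450 * 0.047 = 21.15 m
Step 3: Linear density = 14.16 mg / 21.15 m = 0.6695 mg/m
Step 4: fineness = 0.6695 * 1000 = 669.5 mtex

669.5 mtex


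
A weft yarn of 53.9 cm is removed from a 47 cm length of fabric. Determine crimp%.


Formula: Crimp% = ((L_yarn - L_fabric) / L_fabric) * 100
Step 1: Extension = 53.9 - 47 = 6.9 cm
Step 2: Crimp% = (6.9 / 47) * 100
Step 3: Crimp% = 0.146809 * 100 = 14.6809% ≈ 14.7%

14.7%


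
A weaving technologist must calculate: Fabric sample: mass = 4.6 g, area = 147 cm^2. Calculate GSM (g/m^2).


Formula: GSM = mass_g / area_m2
Step 1: Convert area: 147 cm^2 = 147 / 10000 = 0.0147 m^2
Step 2: GSM = 4.6 g / 0.0147 m^2 = 312.9 g/m^2

312.9 g/m^2


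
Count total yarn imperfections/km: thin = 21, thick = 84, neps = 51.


Formula: Total = thin places + thick places + neps
Total = 21 + 84 + 51
Total = 156 imperfections/km

156 imperfections/km


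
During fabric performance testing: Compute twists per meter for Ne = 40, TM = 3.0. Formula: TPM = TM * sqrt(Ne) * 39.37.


Formula: TPM = TM * sqrt(Ne) * 39.37
Step 1: sqrt(Ne) = sqrt(40) = 6.3246
Step 2: TM * sqrt(Ne) = 3.0 * 6.3246 = 18.9738
Step 3: TPM = 18.9738 * 39.37 = 747 twists/m

747 twists/m


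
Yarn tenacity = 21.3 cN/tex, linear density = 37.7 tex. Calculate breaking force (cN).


Formula: Breaking force = Tenacity * Linear density
F = 21.3 cN/tex * 37.7 tex
F = 803.01 cN

803.01 cN


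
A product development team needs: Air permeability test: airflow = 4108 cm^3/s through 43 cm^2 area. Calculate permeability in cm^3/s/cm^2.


Formula: Air Permeability = Airflow / Test Area
AP = 4108 cm^3/s / 43 cm^2
AP = 95.5 cm^3/s/cm^2

95.5 cm^3/s/cm^2


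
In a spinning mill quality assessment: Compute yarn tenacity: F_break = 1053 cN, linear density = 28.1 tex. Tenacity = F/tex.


Formula: Tenacity = Breaking force / Linear density
Tenacity = 1053 cN / 28.1 tex
Tenacity = 37.47 cN/tex

37.47 cN/tex


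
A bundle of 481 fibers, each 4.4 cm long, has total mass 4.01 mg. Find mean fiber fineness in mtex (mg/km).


Formula: fineness (mtex) = mass (mg) / total length (km) = (mass_mg / total_length_m) * 1000
Step 1: Convert fiber length: 4.4 cm = 0.044 m
Step 2: Total fiber length = 481 * 0.044 = 21.164 m
Step 3: Linear density = 4.01 mg / 21.164 m = 0.1895 mg/m
Step 4: fineness = 0.1895 * 1000 = 189.5 mtex

189.5 mtex


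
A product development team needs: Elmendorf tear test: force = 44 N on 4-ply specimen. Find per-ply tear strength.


Formula: Per-ply strength = Total force / Number of plies
Per-ply = 44 N / 4
Per-ply = 11 N

11 N


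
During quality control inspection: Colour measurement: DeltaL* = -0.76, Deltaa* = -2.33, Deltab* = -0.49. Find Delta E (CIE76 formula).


Formula: Delta E = sqrt(dL*^2 + da*^2 + db*^2)
Step 1: dL*^2 = (-0.76)^2 = 0.5776
Step 2: da*^2 = (-2.33)^2 = 5.4289
Step 3: db*^2 = (-0.49)^2 = 0.2401
Step 4: Sum = 0.5776 + 5.4289 + 0.2401 = 6.2466
Step 5: Delta E = sqrt(6.2466) = 2.5

2.5 Delta E


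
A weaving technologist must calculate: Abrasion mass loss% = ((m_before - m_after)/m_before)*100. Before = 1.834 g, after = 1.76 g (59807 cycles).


Formula: Mass loss% = ((m_before - m_after) / m_before) * 100
Step 1: Mass loss = 1.834 - 1.76 = 0.074 g
Step 2: Ratio = 0.074 / 1.834 = 0.040349
Step 3: Mass loss% = 0.040349 * 100 = 4.0349% ≈ 4.03%

4.03%


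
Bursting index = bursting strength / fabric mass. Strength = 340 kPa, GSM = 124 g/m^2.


Formula: Bursting Index = Bursting Strength / Fabric GSM
BI = 340 kPa / 124 g/m^2
BI = 2.742 kPa/(g/m^2)

2.742 kPa/(g/m^2)


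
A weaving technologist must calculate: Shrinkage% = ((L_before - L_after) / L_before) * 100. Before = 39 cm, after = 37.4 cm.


Formula: Shrinkage% = ((L_before - L_after) / L_before) * 100
Step 1: Shrinkage = 39 - 37.4 = 1.6 cm
Step 2: Shrinkage% = (1.6 / 39) * 100
Step 3: Shrinkage% = 0.041026 * 100 = 4.1026% ≈ 4.1%

4.1%


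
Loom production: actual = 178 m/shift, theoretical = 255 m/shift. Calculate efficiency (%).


Formula: Efficiency% = (Actual output / Theoretical output) * 100
Efficiency% = (178 / 255) * 100
Efficiency% = 0.698039 * 100 = 69.8039% ≈ 69.8%

69.8%


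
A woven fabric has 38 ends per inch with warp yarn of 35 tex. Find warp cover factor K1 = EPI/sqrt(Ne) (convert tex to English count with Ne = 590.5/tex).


Formula: K1 = EPI / sqrt(Ne), with Ne = 590.5 / tex_warp
Step 1: Ne = 590.5 / 35 = 16.871
Step 2: sqrt(Ne) = sqrt(16.871) = 4.1074
Step 3: K1 = 38 / 4.1074 = 9.3

9.3


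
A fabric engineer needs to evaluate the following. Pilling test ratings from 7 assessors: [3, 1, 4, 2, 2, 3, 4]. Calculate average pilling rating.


Formula: Mean = sum / count
Sum = 3 + 1 + 4 + 2 + 2 + 3 + 4 = 19
Mean = 19 / 7 = 2.7

2.7


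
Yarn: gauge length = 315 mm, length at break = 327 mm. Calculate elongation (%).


Formula: Elongation (%) = ((L_break - L0) / L0) * 100
Step 1: Extension = 327 - 315 = 12 mm
Step 2: Elongation = (12 / 315) * 100
Step 3: Elongation = 0.038095 * 100 = 3.8095% ≈ 3.8%

3.8%


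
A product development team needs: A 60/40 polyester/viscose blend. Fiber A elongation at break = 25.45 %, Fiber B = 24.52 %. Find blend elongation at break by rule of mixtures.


Formula: Blend property = (fraction_A * property_A) + (fraction_B * property_B)
Step 1: Contribution A = 60/100 * 25.45 % = 15.27 %
Step 2: Contribution B = 40/100 * 24.52 % = 9.808 %
Step 3: Blend elongation at break = 15.27 + 9.808 = 25.078 %

25.078 %


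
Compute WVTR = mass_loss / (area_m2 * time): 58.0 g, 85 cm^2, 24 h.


Formula: WVTR = mass_loss / (area * time)
Step 1: Convert area: 85 cm^2 = 0.0085 m^2
Step 2: WVTR = 58.0 g / (0.0085 m^2 * 24 h)
Step 3: WVTR = 58.0 / 0.204 = 284.3 g/m^2/h

284.3 g/m^2/h


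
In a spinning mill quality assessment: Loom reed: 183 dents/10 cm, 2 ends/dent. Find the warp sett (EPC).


Formula: EPC = (dents per 10 cm * ends per dent) / 10
Step 1: Total ends per 10 cm = 183 * 2 = 366
Step 2: EPC = 366 / 10 = 36.6 ends/cm

36.6 ends/cm


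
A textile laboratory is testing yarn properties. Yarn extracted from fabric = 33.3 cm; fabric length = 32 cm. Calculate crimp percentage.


Formula: Crimp% = ((L_yarn - L_fabric) / L_fabric) * 100
Step 1: Extension = 33.3 - 32 = 1.3 cm
Step 2: Crimp% = (1.3 / 32) * 100
Step 3: Crimp% = 0.040625 * 100 = 4.0625% ≈ 4.1%

4.1%


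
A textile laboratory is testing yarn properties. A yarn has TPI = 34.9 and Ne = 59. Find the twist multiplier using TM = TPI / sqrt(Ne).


Formula: TM = TPI / sqrt(Ne)
Step 1: sqrt(Ne) = sqrt(59) = 7.6811
Step 2: TM = 34.9 / 7.6811 = 4.54

4.54 TM


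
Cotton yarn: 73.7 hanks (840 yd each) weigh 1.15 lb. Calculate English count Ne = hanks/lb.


Formula: Ne = hanks / mass_lb
Substituting: Ne = 73.7 / 1.15
Ne = 64.1

64.1 Ne


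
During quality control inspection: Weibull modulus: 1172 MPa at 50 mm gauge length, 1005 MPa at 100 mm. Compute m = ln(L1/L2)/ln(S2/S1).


Formula: m = ln(L1/L2) / ln(S2/S1)
Step 1: ln(L1/L2) = ln(50/100) = -0.69315
Step 2: S2/S1 = 1005/1172 = 0.85751
Step 3: ln(S2/S1) = ln(0.85751) = -0.15372
Step 4: m = -0.69315 / -0.15372 = 4.51

4.51 (Weibull m)


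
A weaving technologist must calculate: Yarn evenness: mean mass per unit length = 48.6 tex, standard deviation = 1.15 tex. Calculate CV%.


Formula: CV% = (standard deviation / mean) * 100
Step 1: Ratio = 1.15 / 48.6 = 0.023663
Step 2: CV% = 0.023663 * 100 = 2.3663% ≈ 2.4%

2.4%


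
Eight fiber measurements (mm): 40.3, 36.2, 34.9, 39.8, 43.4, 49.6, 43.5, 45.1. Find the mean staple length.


Formula: Mean = sum of lengths / count
Sum = 40.3 + 36.2 + 34.9 + 39.8 + 43.4 + 49.6 + 43.5 + 45.1
Sum = 332.8 mm
Mean = 332.8 / 8 = 41.60 mm

41.60 mm


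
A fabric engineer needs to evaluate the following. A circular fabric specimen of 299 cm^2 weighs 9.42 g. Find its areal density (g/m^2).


Formula: GSM = mass_g / area_m2
Step 1: Convert area: 299 cm^2 = 299 / 10000 = 0.0299 m^2
Step 2: GSM = 9.42 g / 0.0299 m^2 = 315.1 g/m^2

315.1 g/m^2


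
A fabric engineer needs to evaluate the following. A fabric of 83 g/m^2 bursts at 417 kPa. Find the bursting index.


Formula: Bursting Index = Bursting Strength / Fabric GSM
BI = 417 kPa / 83 g/m^2
BI = 5.024 kPa/(g/m^2)

5.024 kPa/(g/m^2)


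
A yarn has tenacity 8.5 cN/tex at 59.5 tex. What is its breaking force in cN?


Formula: Breaking force = Tenacity * Linear density
F = 8.5 cN/tex * 59.5 tex
F = 505.75 cN

505.75 cN


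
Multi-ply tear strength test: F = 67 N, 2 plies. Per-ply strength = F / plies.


Formula: Per-ply strength = Total force / Number of plies
Per-ply = 67 N / 2
Per-ply = 33.5 N

33.5 N


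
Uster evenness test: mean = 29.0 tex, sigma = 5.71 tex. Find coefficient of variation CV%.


Formula: CV% = (standard deviation / mean) * 100
Step 1: Ratio = 5.71 / 29.0 = 0.196897
Step 2: CV% = 0.196897 * 100 = 19.6897% ≈ 19.7%

19.7%


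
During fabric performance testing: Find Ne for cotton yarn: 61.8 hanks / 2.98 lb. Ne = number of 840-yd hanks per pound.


Formula: Ne = hanks / mass_lb
Substituting: Ne = 61.8 / 2.98
Ne = 20.7

20.7 Ne


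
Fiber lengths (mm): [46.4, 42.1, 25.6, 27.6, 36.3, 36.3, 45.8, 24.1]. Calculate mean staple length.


Formula: Mean = sum of lengths / count
Sum = 46.4 + 42.1 + 25.6 + 27.6 + 36.3 + 36.3 + 45.8 + 24.1
Sum = 284.2 mm
Mean = 284.2 / 8 = 35.53 mm

35.53 mm


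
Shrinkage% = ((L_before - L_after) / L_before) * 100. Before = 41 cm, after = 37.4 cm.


Formula: Shrinkage% = ((L_before - L_after) / L_before) * 100
Step 1: Shrinkage = 41 - 37.4 = 3.6 cm
Step 2: Shrinkage% = (3.6 / 41) * 100
Step 3: Shrinkage% = 0.087805 * 100 = 8.7805% ≈ 8.8%

8.8%


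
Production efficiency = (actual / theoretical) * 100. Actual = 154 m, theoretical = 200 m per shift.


Formula: Efficiency% = (Actual output / Theoretical output) * 100
Efficiency% = (154 / 200) * 100
Efficiency% = 0.77 * 100 = 77.0%

77.0%


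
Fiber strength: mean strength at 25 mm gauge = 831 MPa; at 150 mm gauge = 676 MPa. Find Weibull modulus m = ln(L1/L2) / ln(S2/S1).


Formula: m = ln(L1/L2) / ln(S2/S1)
Step 1: ln(L1/L2) = ln(25/150) = -1.79176
Step 2: S2/S1 = 676/831 = 0.81348
Step 3: ln(S2/S1) = ln(0.81348) = -0.20643
Step 4: m = -1.79176 / -0.20643 = 8.68

8.68 (Weibull m)


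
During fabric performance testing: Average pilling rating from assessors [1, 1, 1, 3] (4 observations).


Formula: Mean = sum / count
Sum = 1 + 1 + 1 + 3 = 6
Mean = 6 / 4 = 1.5

1.5


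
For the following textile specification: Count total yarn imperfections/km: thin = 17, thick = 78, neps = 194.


Formula: Total = thin places + thick places + neps
Total = 17 + 78 + 194
Total = 289 imperfections/km

289 imperfections/km


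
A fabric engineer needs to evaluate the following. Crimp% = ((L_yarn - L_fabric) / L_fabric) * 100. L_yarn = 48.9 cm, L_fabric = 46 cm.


Formula: Crimp% = ((L_yarn - L_fabric) / L_fabric) * 100
Step 1: Extension = 48.9 - 46 = 2.9 cm
Step 2: Crimp% = (2.9 / 46) * 100
Step 3: Crimp% = 0.063043 * 100 = 6.3043% ≈ 6.3%

6.3%


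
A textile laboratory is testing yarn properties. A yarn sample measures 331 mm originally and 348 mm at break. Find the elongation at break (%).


Formula: Elongation (%) = ((L_break - L0) / L0) * 100
Step 1: Extension = 348 - 331 = 17 mm
Step 2: Elongation = (17 / 331) * 100
Step 3: Elongation = 0.05136 * 100 = 5.136% ≈ 5.1%

5.1%


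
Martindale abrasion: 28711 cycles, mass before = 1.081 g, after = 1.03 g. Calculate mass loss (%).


Formula: Mass loss% = ((m_before - m_after) / m_before) * 100
Step 1: Mass loss = 1.081 - 1.03 = 0.051 g
Step 2: Ratio = 0.051 / 1.081 = 0.0471785
Step 3: Mass loss% = 0.0471785 * 100 = 4.71785% ≈ 4.72%

4.72%


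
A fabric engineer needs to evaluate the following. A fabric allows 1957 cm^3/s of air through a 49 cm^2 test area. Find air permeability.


Formula: Air Permeability = Airflow / Test Area
AP = 1957 cm^3/s / 49 cm^2
AP = 39.9 cm^3/s/cm^2

39.9 cm^3/s/cm^2


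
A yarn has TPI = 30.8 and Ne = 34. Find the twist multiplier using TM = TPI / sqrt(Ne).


Formula: TM = TPI / sqrt(Ne)
Step 1: sqrt(Ne) = sqrt(34) = 5.831
Step 2: TM = 30.8 / 5.831 = 5.28

5.28 TM


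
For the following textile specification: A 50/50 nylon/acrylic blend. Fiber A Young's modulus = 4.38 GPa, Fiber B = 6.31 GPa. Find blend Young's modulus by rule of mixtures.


Formula: Blend property = (fraction_A * property_A) + (fraction_B * property_B)
Step 1: Contribution A = 50/100 * 4.38 GPa = 2.19 GPa
Step 2: Contribution B = 50/100 * 6.31 GPa = 3.155 GPa
Step 3: Blend Young's modulus = 2.19 + 3.155 = 5.345 GPa

5.345 GPa


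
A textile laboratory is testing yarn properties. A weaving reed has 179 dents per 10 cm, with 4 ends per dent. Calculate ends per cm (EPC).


Formula: EPC = (dents per 10 cm * ends per dent) / 10
Step 1: Total ends per 10 cm = 179 * 4 = 716
Step 2: EPC = 716 / 10 = 71.6 ends/cm

71.6 ends/cm


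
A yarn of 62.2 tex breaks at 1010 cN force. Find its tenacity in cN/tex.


Formula: Tenacity = Breaking force / Linear density
Tenacity = 1010 cN / 62.2 tex
Tenacity = 16.24 cN/tex

16.24 cN/tex


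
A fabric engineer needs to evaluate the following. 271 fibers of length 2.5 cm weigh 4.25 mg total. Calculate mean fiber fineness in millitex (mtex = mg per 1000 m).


Formula: fineness (mtex) = mass (mg) / total length (km) = (mass_mg / total_length_m) * 1000
Step 1: Convert fiber length: 2.5 cm = 0.025 m
Step 2: Total fiber length = 271 * 0.025 = 6.775 m
Step 3: Linear density = 4.25 mg / 6.775 m = 0.6273 mg/m
Step 4: fineness = 0.6273 * 1000 = 627.3 mtex

627.3 mtex


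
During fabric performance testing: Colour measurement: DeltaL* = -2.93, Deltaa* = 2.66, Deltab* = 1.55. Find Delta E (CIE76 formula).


Formula: Delta E = sqrt(dL*^2 + da*^2 + db*^2)
Step 1: dL*^2 = (-2.93)^2 = 8.5849
Step 2: da*^2 = 2.66^2 = 7.0756
Step 3: db*^2 = 1.55^2 = 2.4025
Step 4: Sum = 8.5849 + 7.0756 + 2.4025 = 18.063
Step 5: Delta E = sqrt(18.063) = 4.25

4.25 Delta E


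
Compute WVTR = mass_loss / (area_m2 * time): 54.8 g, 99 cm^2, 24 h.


Formula: WVTR = mass_loss / (area * time)
Step 1: Convert area: 99 cm^2 = 0.0099 m^2
Step 2: WVTR = 54.8 g / (0.0099 m^2 * 24 h)
Step 3: WVTR = 54.8 / 0.2376 = 230.6 g/m^2/h

230.6 g/m^2/h


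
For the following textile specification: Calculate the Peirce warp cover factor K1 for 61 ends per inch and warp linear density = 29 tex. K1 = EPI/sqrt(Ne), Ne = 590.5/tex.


Formula: K1 = EPI / sqrt(Ne), with Ne = 590.5 / tex_warp
Step 1: Ne = 590.5 / 29 = 20.362
Step 2: sqrt(Ne) = sqrt(20.362) = 4.5124
Step 3: K1 = 61 / 4.5124 = 13.5

13.5


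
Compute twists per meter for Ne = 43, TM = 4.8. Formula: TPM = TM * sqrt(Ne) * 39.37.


Formula: TPM = TM * sqrt(Ne) * 39.37
Step 1: sqrt(Ne) = sqrt(43) = 6.5574
Step 2: TM * sqrt(Ne) = 4.8 * 6.5574 = 31.4755
Step 3: TPM = 31.4755 * 39.37 = 1239 twists/m

1239 twists/m


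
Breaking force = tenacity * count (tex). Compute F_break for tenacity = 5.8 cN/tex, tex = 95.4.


Formula: Breaking force = Tenacity * Linear density
F = 5.8 cN/tex * 95.4 tex
F = 553.32 cN

553.32 cN


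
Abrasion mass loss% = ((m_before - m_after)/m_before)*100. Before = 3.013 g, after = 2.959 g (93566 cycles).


Formula: Mass loss% = ((m_before - m_after) / m_before) * 100
Step 1: Mass loss = 3.013 - 2.959 = 0.054 g
Step 2: Ratio = 0.054 / 3.013 = 0.0179223
Step 3: Mass loss% = 0.0179223 * 100 = 1.79223% ≈ 1.79%

1.79%


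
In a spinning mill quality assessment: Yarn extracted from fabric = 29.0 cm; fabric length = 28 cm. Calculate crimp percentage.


Formula: Crimp% = ((L_yarn - L_fabric) / L_fabric) * 100
Step 1: Extension = 29.0 - 28 = 1.0 cm
Step 2: Crimp% = (1.0 / 28) * 100
Step 3: Crimp% = 0.035714 * 100 = 3.5714% ≈ 3.6%

3.6%


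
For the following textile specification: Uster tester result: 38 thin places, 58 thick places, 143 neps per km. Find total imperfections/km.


Formula: Total = thin places + thick places + neps
Total = 38 + 58 + 143
Total = 239 imperfections/km

239 imperfections/km
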